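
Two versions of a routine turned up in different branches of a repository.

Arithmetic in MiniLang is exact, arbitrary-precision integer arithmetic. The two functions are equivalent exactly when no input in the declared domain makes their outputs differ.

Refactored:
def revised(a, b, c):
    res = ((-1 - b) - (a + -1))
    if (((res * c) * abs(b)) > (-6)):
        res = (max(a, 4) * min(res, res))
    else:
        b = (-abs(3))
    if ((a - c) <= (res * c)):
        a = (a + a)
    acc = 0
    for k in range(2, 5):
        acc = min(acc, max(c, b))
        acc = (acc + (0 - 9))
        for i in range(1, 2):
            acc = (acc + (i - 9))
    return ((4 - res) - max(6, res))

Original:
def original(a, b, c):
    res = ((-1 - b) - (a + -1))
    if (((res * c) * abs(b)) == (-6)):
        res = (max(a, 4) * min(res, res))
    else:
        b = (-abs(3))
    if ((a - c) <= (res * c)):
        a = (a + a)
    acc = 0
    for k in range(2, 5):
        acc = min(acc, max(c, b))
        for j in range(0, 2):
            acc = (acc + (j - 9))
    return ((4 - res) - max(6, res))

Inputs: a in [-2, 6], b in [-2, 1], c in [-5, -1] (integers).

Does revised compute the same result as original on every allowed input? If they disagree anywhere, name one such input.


These are not equivalent — on a=-2, b=-1, c=-2 the outputs split (-20 vs -5).
original: res=3, then (((res * c) * abs(b)) == (-6)) is true, then res=12, then ((a - c) <= (res * c)) is false, then acc=0, then (k=2), then acc=-1, then (j=0), then acc=-10, then (j=1), then acc=-18, then (k=3), then acc=-18, then (j=0), then acc=-27, then (j=1), then acc=-35, then (k=4), then acc=-35, then (j=0), then acc=-44, then (j=1), then acc=-52, then returns -20
revised: res=3, then (((res * c) * abs(b)) > (-6)) is false, then b=-3, then ((a - c) <= (res * c)) is false, then acc=0, then (k=2), then acc=-2, then acc=-11, then (i=1), then acc=-19, then (k=3), then acc=-19, then acc=-28, then (i=1), then acc=-36, then (k=4), then acc=-36, then acc=-45, then (i=1), then acc=-53, then returns -5
verdict: not equivalent; witness: a=-2, b=-1, c=-2


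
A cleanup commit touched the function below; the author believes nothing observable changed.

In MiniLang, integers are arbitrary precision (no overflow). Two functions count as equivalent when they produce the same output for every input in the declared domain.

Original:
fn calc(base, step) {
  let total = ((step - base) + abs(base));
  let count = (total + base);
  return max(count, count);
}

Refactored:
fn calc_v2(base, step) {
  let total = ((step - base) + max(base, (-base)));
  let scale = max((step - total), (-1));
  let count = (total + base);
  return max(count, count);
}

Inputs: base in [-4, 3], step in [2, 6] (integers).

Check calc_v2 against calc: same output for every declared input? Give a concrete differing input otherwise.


Reading the diff, among the changes: constant usage differs; and arithmetic usage differs; and min/max/abs usage differs; and statement counts differ; and local variable names differ.
Spot check at base=2, step=6 — calc: total=6, then count=8, then returns 8. calc_v2: total=6, then scale=0, then count=8, then returns 8. Both give 8.
Every one of the 40 inputs gives matching results.
verdict: equivalent


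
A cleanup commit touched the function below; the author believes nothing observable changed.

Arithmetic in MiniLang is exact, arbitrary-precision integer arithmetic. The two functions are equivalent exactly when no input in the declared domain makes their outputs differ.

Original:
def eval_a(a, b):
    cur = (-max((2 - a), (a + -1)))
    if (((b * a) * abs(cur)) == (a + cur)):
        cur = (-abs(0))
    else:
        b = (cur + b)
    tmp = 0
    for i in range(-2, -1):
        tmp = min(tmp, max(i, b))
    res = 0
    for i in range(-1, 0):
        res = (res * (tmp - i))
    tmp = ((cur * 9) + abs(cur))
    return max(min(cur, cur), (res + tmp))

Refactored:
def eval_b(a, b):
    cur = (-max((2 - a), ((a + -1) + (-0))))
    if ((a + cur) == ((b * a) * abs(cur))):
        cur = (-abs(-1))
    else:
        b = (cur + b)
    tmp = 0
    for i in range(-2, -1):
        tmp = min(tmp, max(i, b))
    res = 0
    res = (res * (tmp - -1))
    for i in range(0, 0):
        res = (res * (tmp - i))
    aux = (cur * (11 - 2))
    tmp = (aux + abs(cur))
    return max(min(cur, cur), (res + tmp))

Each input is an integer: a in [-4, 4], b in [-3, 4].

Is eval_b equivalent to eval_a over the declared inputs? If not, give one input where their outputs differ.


a=1, b=0 yields 0 from eval_a but -1 from eval_b.
verdict: not equivalent; witness: a=1, b=0


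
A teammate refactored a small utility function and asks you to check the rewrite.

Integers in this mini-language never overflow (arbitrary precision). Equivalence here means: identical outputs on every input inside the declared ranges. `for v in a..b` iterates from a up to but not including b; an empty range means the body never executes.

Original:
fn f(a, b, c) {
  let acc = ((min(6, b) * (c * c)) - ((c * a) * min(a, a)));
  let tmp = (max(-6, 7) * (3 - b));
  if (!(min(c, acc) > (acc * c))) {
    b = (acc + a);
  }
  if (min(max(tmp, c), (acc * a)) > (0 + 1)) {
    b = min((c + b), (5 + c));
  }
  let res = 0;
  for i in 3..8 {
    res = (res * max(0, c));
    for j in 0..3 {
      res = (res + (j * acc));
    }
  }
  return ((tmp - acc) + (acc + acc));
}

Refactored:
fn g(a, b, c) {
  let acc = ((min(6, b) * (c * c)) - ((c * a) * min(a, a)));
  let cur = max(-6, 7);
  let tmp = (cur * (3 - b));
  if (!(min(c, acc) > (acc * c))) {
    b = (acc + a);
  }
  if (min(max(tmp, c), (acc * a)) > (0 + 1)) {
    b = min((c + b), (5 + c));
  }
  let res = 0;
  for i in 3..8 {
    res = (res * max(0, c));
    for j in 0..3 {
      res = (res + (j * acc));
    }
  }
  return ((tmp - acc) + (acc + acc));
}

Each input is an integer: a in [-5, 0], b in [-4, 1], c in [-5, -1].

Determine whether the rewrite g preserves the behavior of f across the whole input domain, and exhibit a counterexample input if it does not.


Comparing the listings, the differences include: statement counts differ, local variable names differ.
As a probe, take a=-5, b=-2, c=-1: f runs acc := 23 | tmp := 35 | (!(min(c, acc) > (acc * c))): false | (min(max(tmp, c), (acc * a)) > (0 + 1)): false | res := 0 | iter i=3: | res := 0 | iter j=0: | res := 0 | iter j=1: | res := 23 | iter j=2: | res := 69 | iter i=4: | res := 0 | iter j=0: | res := 0 | iter j=1: | res := 23 | iter j=2: | res := 69 | iter i=5: | res := 0 | iter j=0: | res := 0 | iter j=1: | res := 23 | iter j=2: | res := 69 | iter i=6: | res := 0 | iter j=0: | res := 0 | iter j=1: | res := 23 | iter j=2: | res := 69 | iter i=7: | res := 0 | iter j=0: | res := 0 | iter j=1: | res := 23 | iter j=2: | res := 69 | result 58; g runs acc := 23 | cur := 7 | tmp := 35 | (!(min(c, acc) > (acc * c))): false | (min(max(tmp, c), (acc * a)) > (0 + 1)): false | res := 0 | iter i=3: | res := 0 | iter j=0: | res := 0 | iter j=1: | res := 23 | iter j=2: | res := 69 | iter i=4: | res := 0 | iter j=0: | res := 0 | iter j=1: | res := 23 | iter j=2: | res := 69 | iter i=5: | res := 0 | iter j=0: | res := 0 | iter j=1: | res := 23 | iter j=2: | res := 69 | iter i=6: | res := 0 | iter j=0: | res := 0 | iter j=1: | res := 23 | iter j=2: | res := 69 | iter i=7: | res := 0 | iter j=0: | res := 0 | iter j=1: | res := 23 | iter j=2: | res := 69 | result 58; both end at 58.
Across all 180 domain points the two functions coincide.
verdict: equivalent


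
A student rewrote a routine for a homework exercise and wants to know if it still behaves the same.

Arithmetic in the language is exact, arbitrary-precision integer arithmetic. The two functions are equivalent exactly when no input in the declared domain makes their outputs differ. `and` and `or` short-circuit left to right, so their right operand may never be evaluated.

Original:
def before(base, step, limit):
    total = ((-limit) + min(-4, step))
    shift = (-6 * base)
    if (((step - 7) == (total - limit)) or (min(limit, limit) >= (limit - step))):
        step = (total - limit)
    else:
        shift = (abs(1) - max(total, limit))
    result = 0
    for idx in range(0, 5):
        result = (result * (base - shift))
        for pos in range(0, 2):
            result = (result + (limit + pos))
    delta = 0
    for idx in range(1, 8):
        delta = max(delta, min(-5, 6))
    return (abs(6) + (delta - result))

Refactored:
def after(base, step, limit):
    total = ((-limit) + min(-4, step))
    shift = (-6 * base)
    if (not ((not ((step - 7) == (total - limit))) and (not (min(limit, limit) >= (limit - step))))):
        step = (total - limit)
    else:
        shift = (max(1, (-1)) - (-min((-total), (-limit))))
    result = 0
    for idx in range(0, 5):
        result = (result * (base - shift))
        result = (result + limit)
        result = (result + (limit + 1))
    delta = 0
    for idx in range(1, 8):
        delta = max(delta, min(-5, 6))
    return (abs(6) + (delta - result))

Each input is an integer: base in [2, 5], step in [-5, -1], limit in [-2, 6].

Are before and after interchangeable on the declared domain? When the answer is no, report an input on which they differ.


Comparing the listings, the differences include: arithmetic usage differs; boolean connective usage differs; constant usage differs; loop structure differs; min/max/abs usage differs; local variable names differ.
Spot check at base=3, step=-4, limit=1 — before: total := -5 | shift := -18 | (((step - 7) == (total - limit)) or (min(limit, limit) >= (limit - step))): false | shift := 0 | result := 0 | iter idx=0: | result := 0 | iter pos=0: | result := 1 | iter pos=1: | result := 3 | iter idx=1: | result := 9 | iter pos=0: | result := 10 | iter pos=1: | result := 12 | iter idx=2: | result := 36 | iter pos=0: | result := 37 | iter pos=1: | result := 39 | iter idx=3: | result := 117 | iter pos=0: | result := 118 | iter pos=1: | result := 120 | iter idx=4: | result := 360 | iter pos=0: | result := 361 | iter pos=1: | result := 363 | delta := 0 | iter idx=1: | delta := 0 | iter idx=2: | delta := 0 | iter idx=3: | delta := 0 | iter idx=4: | delta := 0 | iter idx=5: | delta := 0 | iter idx=6: | delta := 0 | iter idx=7: | delta := 0 | result -357. after: total := -5 | shift := -18 | (not ((not ((step - 7) == (total - limit))) and (not (min(limit, limit) >= (limit - step))))): false | shift := 0 | result := 0 | iter idx=0: | result := 0 | result := 1 | result := 3 | iter idx=1: | result := 9 | result := 10 | result := 12 | iter idx=2: | result := 36 | result := 37 | result := 39 | iter idx=3: | result := 117 | result := 118 | result := 120 | iter idx=4: | result := 360 | result := 361 | result := 363 | delta := 0 | iter idx=1: | delta := 0 | iter idx=2: | delta := 0 | iter idx=3: | delta := 0 | iter idx=4: | delta := 0 | iter idx=5: | delta := 0 | iter idx=6: | delta := 0 | iter idx=7: | delta := 0 | result -357. Both give -357.
Every one of the 180 inputs gives matching results.
verdict: equivalent


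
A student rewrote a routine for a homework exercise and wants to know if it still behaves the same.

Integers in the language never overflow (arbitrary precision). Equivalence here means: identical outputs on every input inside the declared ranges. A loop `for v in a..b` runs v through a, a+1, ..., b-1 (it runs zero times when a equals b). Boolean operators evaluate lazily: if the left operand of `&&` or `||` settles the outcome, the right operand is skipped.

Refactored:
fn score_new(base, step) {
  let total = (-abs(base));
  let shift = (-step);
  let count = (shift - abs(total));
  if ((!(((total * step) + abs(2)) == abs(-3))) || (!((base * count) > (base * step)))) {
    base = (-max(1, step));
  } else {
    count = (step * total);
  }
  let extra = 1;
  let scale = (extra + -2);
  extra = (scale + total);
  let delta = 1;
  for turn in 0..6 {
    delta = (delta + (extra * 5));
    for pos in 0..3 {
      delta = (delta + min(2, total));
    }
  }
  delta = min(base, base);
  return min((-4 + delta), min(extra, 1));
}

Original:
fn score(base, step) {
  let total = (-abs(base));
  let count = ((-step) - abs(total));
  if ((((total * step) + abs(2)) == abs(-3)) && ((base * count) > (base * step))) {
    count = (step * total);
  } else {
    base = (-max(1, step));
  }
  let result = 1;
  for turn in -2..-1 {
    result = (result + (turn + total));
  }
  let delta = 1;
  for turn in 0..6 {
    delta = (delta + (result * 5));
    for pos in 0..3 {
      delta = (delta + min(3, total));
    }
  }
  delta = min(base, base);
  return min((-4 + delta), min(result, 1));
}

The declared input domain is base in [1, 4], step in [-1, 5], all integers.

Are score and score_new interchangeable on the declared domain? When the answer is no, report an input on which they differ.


The edit looks behavioral (`3` became `2`), but over these ranges it never changes the outcome.
As a probe, take base=1, step=5: score runs total = -1; count = -6; ((((total * step) + abs(2)) == abs(-3)) && ((base * count) > (base * step))) -> false; base = -5; result = 1; [turn=-2]; result = -2; delta = 1; [turn=0]; delta = -9; [pos=0]; delta = -10; [pos=1]; delta = -11; [pos=2]; delta = -12; [turn=1]; delta = -22; [pos=0]; delta = -23; [pos=1]; delta = -24; [pos=2]; delta = -25; [turn=2]; delta = -35; [pos=0]; delta = -36; [pos=1]; delta = -37; [pos=2]; delta = -38; [turn=3]; delta = -48; [pos=0]; delta = -49; [pos=1]; delta = -50; [pos=2]; delta = -51; [turn=4]; delta = -61; [pos=0]; delta = -62; [pos=1]; delta = -63; [pos=2]; delta = -64; [turn=5]; delta = -74; [pos=0]; delta = -75; [pos=1]; delta = -76; [pos=2]; delta = -77; delta = -5; return -9; score_new runs total = -1; shift = -5; count = -6; ((!(((total * step) + abs(2)) == abs(-3))) || (!((base * count) > (base * step)))) -> true; base = -5; extra = 1; scale = -1; extra = -2; delta = 1; [turn=0]; delta = -9; [pos=0]; delta = -10; [pos=1]; delta = -11; [pos=2]; delta = -12; [turn=1]; delta = -22; [pos=0]; delta = -23; [pos=1]; delta = -24; [pos=2]; delta = -25; [turn=2]; delta = -35; [pos=0]; delta = -36; [pos=1]; delta = -37; [pos=2]; delta = -38; [turn=3]; delta = -48; [pos=0]; delta = -49; [pos=1]; delta = -50; [pos=2]; delta = -51; [turn=4]; delta = -61; [pos=0]; delta = -62; [pos=1]; delta = -63; [pos=2]; delta = -64; [turn=5]; delta = -74; [pos=0]; delta = -75; [pos=1]; delta = -76; [pos=2]; delta = -77; delta = -5; return -9; both end at -9.
An exhaustive pass over the 28 declared inputs shows identical outputs.
verdict: equivalent


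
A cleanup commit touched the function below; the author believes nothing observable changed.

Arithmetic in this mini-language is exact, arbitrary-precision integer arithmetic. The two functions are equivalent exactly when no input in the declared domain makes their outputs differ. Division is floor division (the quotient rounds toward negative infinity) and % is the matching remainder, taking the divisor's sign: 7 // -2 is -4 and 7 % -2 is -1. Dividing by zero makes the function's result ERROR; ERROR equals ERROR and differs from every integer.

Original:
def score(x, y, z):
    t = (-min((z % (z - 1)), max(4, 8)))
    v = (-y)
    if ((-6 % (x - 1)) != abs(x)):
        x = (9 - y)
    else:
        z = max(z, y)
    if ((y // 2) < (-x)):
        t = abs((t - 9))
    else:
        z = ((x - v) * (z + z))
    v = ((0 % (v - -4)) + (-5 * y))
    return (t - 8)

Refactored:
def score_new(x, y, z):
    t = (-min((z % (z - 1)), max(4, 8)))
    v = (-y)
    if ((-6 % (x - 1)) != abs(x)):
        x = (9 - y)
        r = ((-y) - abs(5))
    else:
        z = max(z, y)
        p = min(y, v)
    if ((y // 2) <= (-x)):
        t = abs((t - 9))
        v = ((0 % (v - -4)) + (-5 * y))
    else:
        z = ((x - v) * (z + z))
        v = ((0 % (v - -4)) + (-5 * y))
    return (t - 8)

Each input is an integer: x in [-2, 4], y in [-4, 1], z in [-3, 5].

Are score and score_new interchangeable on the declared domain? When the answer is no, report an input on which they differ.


Input x=0, y=0, z=-3: -5 from score versus -2 from score_new.
verdict: not equivalent; witness: x=0, y=0, z=-3


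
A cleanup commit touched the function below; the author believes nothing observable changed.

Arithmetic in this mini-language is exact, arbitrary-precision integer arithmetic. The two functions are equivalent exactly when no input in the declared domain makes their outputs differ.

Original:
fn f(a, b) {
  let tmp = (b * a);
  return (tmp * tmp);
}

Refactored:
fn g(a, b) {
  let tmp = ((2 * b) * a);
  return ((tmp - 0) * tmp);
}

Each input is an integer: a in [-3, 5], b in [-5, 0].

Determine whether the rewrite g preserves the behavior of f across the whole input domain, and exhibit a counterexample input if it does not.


Not equivalent: a=-3, b=-5 separates them (225 vs 900).
f: tmp=15, then returns 225
g: tmp=30, then returns 900
verdict: not equivalent; witness: a=-3, b=-5


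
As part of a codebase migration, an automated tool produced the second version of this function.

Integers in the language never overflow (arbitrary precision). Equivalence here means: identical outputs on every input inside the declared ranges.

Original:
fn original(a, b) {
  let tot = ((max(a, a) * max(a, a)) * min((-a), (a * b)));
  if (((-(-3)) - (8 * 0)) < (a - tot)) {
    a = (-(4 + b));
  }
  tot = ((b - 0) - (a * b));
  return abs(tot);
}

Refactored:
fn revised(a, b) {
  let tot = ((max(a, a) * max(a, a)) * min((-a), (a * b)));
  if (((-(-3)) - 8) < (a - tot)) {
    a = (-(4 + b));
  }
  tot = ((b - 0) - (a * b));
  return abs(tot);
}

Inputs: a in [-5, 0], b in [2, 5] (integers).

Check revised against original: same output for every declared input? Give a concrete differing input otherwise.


There is a counterexample at a=-1, b=2: 4 on one side, 14 on the other.
original: tot := -2 | (((-(-3)) - (8 * 0)) < (a - tot)): false | tot := 4 | result 4
revised: tot := -2 | (((-(-3)) - 8) < (a - tot)): true | a := -6 | tot := 14 | result 14
verdict: not equivalent; witness: a=-1, b=2


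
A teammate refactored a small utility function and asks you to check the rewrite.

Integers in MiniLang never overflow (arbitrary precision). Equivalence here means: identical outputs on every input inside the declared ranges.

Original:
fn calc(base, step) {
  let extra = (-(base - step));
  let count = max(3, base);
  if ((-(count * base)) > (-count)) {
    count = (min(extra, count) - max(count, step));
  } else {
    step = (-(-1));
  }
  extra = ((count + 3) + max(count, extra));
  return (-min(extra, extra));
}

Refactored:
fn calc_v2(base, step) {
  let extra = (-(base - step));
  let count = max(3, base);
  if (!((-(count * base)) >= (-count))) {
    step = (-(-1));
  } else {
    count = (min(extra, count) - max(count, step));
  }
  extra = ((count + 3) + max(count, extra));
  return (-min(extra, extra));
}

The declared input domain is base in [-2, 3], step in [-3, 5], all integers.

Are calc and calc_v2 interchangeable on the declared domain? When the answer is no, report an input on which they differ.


At base=1, step=-3: calc gives -9, calc_v2 gives 8.
verdict: not equivalent; witness: base=1, step=-3


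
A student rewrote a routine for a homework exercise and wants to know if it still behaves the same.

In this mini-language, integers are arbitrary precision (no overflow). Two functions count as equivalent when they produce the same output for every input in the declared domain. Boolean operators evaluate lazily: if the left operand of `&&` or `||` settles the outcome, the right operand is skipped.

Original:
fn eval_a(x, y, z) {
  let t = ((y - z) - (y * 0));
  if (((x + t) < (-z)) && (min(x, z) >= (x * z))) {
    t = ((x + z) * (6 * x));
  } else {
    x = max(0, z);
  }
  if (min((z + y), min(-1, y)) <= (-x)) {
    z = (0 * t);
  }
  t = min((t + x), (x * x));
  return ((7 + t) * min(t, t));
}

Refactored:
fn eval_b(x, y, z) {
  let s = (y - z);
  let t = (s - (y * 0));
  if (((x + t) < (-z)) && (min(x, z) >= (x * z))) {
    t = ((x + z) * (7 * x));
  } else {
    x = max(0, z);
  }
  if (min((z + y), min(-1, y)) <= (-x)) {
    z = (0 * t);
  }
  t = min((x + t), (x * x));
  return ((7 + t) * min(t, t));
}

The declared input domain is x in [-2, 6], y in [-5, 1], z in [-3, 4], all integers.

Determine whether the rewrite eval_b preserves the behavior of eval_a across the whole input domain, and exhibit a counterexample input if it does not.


There is a counterexample at x=-2, y=-5, z=3: 98 on one side, 144 on the other.
eval_a: t becomes -8; next (((x + t) < (-z)) && (min(x, z) >= (x * z))) evaluates to true; next t becomes -12; next (min((z + y), min(-1, y)) <= (-x)) evaluates to true; next z becomes 0; next t becomes -14; next final value 98
eval_b: s becomes -8; next t becomes -8; next (((x + t) < (-z)) && (min(x, z) >= (x * z))) evaluates to true; next t becomes -14; next (min((z + y), min(-1, y)) <= (-x)) evaluates to true; next z becomes 0; next t becomes -16; next final value 144
verdict: not equivalent; witness: x=-2, y=-5, z=3


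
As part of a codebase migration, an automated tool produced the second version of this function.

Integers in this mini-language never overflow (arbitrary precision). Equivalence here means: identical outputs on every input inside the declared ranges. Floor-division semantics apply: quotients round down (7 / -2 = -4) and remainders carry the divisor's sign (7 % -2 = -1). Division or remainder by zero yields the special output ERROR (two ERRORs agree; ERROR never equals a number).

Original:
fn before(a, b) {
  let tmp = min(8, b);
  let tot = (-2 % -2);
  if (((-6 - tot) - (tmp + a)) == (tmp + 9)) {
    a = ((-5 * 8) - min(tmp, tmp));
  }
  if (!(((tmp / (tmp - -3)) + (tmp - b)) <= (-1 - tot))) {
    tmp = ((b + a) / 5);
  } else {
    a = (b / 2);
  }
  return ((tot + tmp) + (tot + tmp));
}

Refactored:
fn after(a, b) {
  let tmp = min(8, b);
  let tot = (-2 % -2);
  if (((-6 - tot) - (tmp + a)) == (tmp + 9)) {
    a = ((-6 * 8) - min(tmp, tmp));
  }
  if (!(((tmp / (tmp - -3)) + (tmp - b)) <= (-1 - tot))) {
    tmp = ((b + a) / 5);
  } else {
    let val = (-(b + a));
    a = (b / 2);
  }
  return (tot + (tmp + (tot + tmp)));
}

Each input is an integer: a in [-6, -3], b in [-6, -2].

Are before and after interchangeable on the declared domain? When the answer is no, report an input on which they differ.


Consider the input a=-5, b=-5.
before: tmp := -5 | tot := 0 | (((-6 - tot) - (tmp + a)) == (tmp + 9)): true | a := -35 | (!(((tmp / (tmp - -3)) + (tmp - b)) <= (-1 - tot))): true | tmp := -8 | result -16
after: tmp := -5 | tot := 0 | (((-6 - tot) - (tmp + a)) == (tmp + 9)): true | a := -43 | (!(((tmp / (tmp - -3)) + (tmp - b)) <= (-1 - tot))): true | tmp := -10 | result -20
-16 against -20: the behavior changed.
verdict: not equivalent; witness: a=-5, b=-5


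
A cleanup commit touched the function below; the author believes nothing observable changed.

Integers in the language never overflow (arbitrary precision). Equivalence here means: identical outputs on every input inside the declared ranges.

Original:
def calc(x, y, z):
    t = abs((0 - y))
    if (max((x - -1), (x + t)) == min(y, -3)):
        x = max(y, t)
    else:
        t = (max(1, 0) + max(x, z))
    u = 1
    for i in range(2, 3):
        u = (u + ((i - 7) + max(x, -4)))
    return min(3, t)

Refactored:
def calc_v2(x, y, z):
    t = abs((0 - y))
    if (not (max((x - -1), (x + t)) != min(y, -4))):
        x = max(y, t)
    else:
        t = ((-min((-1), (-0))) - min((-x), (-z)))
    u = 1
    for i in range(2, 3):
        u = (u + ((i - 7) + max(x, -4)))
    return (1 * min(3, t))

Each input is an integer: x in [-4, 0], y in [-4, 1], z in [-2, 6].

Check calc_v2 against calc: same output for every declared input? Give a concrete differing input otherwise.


There is a counterexample at x=-4, y=-1, z=-2: 1 on one side, -1 on the other.
calc: t becomes 1; next (max((x - -1), (x + t)) == min(y, -3)) evaluates to true; next x becomes 1; next u becomes 1; next at i=2:; next u becomes -3; next final value 1
calc_v2: t becomes 1; next (not (max((x - -1), (x + t)) != min(y, -4))) evaluates to false; next t becomes -1; next u becomes 1; next at i=2:; next u becomes -8; next final value -1
verdict: not equivalent; witness: x=-4, y=-1, z=-2


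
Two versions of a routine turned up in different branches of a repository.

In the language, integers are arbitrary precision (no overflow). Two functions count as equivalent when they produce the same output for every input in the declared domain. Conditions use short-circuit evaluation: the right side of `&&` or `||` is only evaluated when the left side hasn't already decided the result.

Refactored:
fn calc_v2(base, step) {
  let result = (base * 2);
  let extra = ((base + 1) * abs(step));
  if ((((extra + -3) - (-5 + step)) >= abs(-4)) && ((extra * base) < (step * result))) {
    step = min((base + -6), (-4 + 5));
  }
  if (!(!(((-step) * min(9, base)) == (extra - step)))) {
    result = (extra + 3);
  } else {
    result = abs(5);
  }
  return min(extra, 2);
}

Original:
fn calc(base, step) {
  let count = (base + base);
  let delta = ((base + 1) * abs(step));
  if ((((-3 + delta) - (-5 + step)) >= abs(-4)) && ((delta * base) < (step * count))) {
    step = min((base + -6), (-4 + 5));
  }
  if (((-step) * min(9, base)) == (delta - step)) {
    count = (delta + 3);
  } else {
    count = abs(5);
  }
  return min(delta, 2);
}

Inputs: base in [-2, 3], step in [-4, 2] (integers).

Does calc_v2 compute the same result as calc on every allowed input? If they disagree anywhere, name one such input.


Behavior is preserved: although constant usage differs; also arithmetic usage differs; also boolean connective usage differs; also local variable names differ, the outputs never diverge.
One worked example (base=3, step=-4) — calc: count = 6; delta = 16; ((((-3 + delta) - (-5 + step)) >= abs(-4)) && ((delta * base) < (step * count))) -> false; (((-step) * min(9, base)) == (delta - step)) -> false; count = 5; return 2; calc_v2: result = 6; extra = 16; ((((extra + -3) - (-5 + step)) >= abs(-4)) && ((extra * base) < (step * result))) -> false; (!(!(((-step) * min(9, base)) == (extra - step)))) -> false; result = 5; return 2; agreement on 2.
Every one of the 42 inputs gives matching results.
verdict: equivalent


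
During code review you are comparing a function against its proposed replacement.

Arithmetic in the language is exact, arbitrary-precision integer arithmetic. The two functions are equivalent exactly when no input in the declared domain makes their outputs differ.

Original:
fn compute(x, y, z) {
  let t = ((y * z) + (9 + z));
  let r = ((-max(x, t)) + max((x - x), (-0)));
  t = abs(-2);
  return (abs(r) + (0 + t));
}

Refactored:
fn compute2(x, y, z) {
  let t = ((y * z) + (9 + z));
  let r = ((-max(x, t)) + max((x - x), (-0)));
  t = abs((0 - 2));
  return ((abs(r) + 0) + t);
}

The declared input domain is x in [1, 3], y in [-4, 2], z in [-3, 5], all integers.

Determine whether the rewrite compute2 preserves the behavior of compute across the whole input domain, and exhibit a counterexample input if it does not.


The two versions differ — the changes include arithmetic usage differs, and constant usage differs.
Spot check at x=1, y=2, z=-3 — compute: t=0, then r=-1, then t=2, then returns 3. compute2: t=0, then r=-1, then t=2, then returns 3. Both give 3.
Across all 189 domain points the two functions coincide.
verdict: equivalent


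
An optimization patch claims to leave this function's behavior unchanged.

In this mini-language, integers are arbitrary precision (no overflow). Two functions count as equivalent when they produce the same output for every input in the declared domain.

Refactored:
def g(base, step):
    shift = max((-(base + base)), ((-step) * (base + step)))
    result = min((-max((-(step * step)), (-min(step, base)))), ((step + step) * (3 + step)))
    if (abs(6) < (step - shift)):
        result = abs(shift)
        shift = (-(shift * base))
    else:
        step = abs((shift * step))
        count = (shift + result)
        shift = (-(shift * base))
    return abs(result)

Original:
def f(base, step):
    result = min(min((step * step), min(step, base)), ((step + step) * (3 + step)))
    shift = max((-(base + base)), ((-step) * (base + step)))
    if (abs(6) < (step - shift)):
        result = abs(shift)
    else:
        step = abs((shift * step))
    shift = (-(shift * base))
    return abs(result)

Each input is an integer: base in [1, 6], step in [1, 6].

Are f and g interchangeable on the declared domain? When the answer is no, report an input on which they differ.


Side by side, the visible changes include: arithmetic usage differs, local variable names differ, statement counts differ, min/max/abs usage differs.
Spot check at base=3, step=5 — f: result := 3 | shift := -6 | (abs(6) < (step - shift)): true | result := 6 | shift := 18 | result 6. g: shift := -6 | result := 3 | (abs(6) < (step - shift)): true | result := 6 | shift := 18 | result 6. Both give 6.
Every one of the 36 inputs gives matching results.
verdict: equivalent


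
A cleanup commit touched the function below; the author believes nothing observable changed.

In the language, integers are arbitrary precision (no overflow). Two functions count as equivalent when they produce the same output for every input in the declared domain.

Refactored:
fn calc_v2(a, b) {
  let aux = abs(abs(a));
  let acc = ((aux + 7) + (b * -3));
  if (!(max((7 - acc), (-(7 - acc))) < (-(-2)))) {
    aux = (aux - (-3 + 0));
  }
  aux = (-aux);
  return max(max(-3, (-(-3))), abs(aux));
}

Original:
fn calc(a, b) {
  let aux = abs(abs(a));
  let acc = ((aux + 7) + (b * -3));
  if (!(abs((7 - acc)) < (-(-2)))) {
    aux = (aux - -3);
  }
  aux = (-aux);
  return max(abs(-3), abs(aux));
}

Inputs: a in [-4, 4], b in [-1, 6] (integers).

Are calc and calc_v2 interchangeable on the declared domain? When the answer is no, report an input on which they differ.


Side by side, the visible changes include: constant usage differs; also min/max/abs usage differs; also arithmetic usage differs.
One worked example (a=0, b=3) — calc: aux := 0 | acc := -2 | (!(abs((7 - acc)) < (-(-2)))): true | aux := 3 | aux := -3 | result 3; calc_v2: aux := 0 | acc := -2 | (!(max((7 - acc), (-(7 - acc))) < (-(-2)))): true | aux := 3 | aux := -3 | result 3; agreement on 3.
Every one of the 72 inputs gives matching results.
verdict: equivalent


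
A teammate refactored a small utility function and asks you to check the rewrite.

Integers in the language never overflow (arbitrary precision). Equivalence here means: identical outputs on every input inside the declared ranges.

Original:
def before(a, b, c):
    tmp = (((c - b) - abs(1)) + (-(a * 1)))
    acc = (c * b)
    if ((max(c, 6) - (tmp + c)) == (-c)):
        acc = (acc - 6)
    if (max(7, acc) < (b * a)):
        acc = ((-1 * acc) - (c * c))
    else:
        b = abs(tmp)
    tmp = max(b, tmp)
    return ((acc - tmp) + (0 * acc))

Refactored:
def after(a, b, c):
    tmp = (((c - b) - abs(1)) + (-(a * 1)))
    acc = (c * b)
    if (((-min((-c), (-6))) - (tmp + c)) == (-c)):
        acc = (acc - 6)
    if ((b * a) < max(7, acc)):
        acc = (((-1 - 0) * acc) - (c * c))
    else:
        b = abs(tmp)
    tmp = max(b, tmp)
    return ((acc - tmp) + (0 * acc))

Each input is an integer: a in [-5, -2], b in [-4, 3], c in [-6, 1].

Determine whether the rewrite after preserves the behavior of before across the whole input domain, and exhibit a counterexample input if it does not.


On input a=-5, b=-4, c=-6, before returns 22 while after returns -62.
verdict: not equivalent; witness: a=-5, b=-4, c=-6


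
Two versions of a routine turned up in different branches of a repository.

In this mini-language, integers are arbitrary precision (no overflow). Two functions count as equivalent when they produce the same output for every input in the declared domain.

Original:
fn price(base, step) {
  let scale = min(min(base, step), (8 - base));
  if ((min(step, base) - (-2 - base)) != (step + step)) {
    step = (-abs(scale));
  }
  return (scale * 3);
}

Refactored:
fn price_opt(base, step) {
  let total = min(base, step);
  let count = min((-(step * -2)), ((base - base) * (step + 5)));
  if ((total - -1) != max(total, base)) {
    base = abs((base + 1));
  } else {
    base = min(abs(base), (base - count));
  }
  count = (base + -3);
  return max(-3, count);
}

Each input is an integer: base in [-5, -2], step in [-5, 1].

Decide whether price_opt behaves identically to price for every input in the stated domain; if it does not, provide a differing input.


On input base=-5, step=-5, price returns -15 while price_opt returns 1.
verdict: not equivalent; witness: base=-5, step=-5


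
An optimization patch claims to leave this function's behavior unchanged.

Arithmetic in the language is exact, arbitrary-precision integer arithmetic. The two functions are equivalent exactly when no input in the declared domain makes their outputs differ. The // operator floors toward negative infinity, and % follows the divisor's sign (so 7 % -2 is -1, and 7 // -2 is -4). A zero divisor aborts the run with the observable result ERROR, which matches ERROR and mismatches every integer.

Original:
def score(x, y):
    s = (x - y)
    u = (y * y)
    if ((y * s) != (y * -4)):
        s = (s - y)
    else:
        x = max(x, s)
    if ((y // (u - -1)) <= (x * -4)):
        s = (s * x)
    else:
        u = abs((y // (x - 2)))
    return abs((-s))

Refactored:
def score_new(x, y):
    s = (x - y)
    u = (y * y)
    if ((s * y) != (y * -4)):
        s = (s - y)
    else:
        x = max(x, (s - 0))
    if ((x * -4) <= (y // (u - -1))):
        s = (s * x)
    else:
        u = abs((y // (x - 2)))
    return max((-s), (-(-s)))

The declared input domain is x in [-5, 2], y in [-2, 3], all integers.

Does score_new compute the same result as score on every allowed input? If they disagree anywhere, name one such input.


Run the pair on x=-5, y=-2.
score: s becomes -3; next u becomes 4; next ((y * s) != (y * -4)) evaluates to true; next s becomes -1; next ((y // (u - -1)) <= (x * -4)) evaluates to true; next s becomes 5; next final value 5
score_new: s becomes -3; next u becomes 4; next ((s * y) != (y * -4)) evaluates to true; next s becomes -1; next ((x * -4) <= (y // (u - -1))) evaluates to false; next u becomes 0; next final value 1
5 and 1 differ, so these are not the same function on this domain.
verdict: not equivalent; witness: x=-5, y=-2


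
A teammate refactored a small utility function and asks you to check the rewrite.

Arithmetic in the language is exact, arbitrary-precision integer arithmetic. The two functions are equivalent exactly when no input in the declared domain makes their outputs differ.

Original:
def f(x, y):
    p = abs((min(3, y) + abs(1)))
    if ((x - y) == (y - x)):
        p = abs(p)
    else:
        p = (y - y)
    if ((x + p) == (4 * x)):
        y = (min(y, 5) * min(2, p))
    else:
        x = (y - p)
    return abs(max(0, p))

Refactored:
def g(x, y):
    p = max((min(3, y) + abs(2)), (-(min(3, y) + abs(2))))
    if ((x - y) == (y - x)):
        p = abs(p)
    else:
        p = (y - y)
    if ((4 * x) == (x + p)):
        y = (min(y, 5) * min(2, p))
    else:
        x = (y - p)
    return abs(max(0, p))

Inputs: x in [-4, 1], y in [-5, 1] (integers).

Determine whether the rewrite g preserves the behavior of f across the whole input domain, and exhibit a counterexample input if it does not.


Consider the input x=-4, y=-4.
f: p becomes 3; next ((x - y) == (y - x)) evaluates to true; next p becomes 3; next ((x + p) == (4 * x)) evaluates to false; next x becomes -7; next final value 3
g: p becomes 2; next ((x - y) == (y - x)) evaluates to true; next p becomes 2; next ((4 * x) == (x + p)) evaluates to false; next x becomes -6; next final value 2
3 and 2 differ, so these are not the same function on this domain.
verdict: not equivalent; witness: x=-4, y=-4


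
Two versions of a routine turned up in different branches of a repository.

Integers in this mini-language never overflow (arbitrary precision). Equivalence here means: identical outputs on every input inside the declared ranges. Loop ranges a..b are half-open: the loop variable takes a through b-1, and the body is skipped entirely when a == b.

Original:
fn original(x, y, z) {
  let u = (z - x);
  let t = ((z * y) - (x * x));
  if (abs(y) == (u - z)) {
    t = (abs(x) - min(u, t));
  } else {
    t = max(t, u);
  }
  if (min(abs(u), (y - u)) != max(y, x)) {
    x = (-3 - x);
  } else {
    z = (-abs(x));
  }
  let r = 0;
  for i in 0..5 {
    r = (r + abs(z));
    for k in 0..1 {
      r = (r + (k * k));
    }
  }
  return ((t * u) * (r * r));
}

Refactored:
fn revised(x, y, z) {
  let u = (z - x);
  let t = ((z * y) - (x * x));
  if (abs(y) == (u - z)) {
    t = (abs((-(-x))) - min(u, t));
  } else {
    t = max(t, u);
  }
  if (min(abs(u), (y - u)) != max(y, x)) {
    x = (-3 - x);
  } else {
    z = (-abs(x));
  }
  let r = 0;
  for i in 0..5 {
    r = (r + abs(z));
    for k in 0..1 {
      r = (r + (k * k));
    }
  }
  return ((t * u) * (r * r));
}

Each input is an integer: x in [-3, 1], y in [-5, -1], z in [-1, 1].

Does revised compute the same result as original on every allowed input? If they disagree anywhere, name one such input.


Comparing the listings, the differences include: same computation, different form.
Tracing x=0, y=-4, z=1: original: u := 1 | t := -4 | (abs(y) == (u - z)): false | t := 1 | (min(abs(u), (y - u)) != max(y, x)): true | x := -3 | r := 0 | iter i=0: | r := 1 | iter k=0: | r := 1 | iter i=1: | r := 2 | iter k=0: | r := 2 | iter i=2: | r := 3 | iter k=0: | r := 3 | iter i=3: | r := 4 | iter k=0: | r := 4 | iter i=4: | r := 5 | iter k=0: | r := 5 | result 25 | revised: u := 1 | t := -4 | (abs(y) == (u - z)): false | t := 1 | (min(abs(u), (y - u)) != max(y, x)): true | x := -3 | r := 0 | iter i=0: | r := 1 | iter k=0: | r := 1 | iter i=1: | r := 2 | iter k=0: | r := 2 | iter i=2: | r := 3 | iter k=0: | r := 3 | iter i=3: | r := 4 | iter k=0: | r := 4 | iter i=4: | r := 5 | iter k=0: | r := 5 | result 25 — matching result 25.
An exhaustive pass over the 75 declared inputs shows identical outputs.
verdict: equivalent


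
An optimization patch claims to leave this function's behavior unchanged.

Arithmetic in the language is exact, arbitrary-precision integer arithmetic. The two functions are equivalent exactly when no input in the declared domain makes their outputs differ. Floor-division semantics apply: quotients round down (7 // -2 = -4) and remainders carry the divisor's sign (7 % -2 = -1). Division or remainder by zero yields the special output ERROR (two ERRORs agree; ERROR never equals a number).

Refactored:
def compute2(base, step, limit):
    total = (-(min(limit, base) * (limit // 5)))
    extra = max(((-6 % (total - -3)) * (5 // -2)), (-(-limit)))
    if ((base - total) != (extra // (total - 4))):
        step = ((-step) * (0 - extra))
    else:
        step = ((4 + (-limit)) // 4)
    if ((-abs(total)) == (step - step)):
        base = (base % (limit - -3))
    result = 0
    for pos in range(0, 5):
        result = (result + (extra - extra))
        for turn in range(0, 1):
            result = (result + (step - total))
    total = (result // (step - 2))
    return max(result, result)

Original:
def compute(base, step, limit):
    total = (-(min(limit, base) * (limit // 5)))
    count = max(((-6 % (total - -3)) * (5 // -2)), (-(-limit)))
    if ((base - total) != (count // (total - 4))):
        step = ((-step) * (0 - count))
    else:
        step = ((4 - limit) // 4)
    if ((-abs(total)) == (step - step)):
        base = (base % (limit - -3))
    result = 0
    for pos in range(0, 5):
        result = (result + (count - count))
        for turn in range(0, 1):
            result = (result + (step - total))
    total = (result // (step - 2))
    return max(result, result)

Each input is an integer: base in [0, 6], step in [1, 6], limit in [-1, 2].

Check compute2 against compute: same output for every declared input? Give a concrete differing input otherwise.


The two are interchangeable: arithmetic usage differs; also local variable names differ, and every declared input agrees.
As a probe, take base=6, step=4, limit=-1: compute runs total := -1 | count := 0 | ((base - total) != (count // (total - 4))): true | step := 0 | ((-abs(total)) == (step - step)): false | result := 0 | iter pos=0: | result := 0 | iter turn=0: | result := 1 | iter pos=1: | result := 1 | iter turn=0: | result := 2 | iter pos=2: | result := 2 | iter turn=0: | result := 3 | iter pos=3: | result := 3 | iter turn=0: | result := 4 | iter pos=4: | result := 4 | iter turn=0: | result := 5 | total := -3 | result 5; compute2 runs total := -1 | extra := 0 | ((base - total) != (extra // (total - 4))): true | step := 0 | ((-abs(total)) == (step - step)): false | result := 0 | iter pos=0: | result := 0 | iter turn=0: | result := 1 | iter pos=1: | result := 1 | iter turn=0: | result := 2 | iter pos=2: | result := 2 | iter turn=0: | result := 3 | iter pos=3: | result := 3 | iter turn=0: | result := 4 | iter pos=4: | result := 4 | iter turn=0: | result := 5 | total := -3 | result 5; both end at 5.
An exhaustive pass over the 168 declared inputs shows identical outputs.
verdict: equivalent
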